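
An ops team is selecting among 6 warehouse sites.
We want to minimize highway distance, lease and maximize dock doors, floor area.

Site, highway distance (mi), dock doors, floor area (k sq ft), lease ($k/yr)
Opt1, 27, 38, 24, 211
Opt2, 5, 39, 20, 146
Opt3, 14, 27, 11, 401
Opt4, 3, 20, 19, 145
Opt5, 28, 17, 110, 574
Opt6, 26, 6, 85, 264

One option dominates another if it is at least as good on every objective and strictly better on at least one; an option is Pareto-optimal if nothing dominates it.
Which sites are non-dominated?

Opt1, Opt2, Opt4, Opt5, Opt6

Opt1: not dominated.
Opt2: not dominated (best dock doors).
Opt3: dominated by Opt2 (highway distance 5≤14, dock doors 39≥27, floor area 20≥11, lease 146≤401).
Opt4: not dominated (best highway distance).
Opt5: not dominated (best floor area).
Opt6: not dominated.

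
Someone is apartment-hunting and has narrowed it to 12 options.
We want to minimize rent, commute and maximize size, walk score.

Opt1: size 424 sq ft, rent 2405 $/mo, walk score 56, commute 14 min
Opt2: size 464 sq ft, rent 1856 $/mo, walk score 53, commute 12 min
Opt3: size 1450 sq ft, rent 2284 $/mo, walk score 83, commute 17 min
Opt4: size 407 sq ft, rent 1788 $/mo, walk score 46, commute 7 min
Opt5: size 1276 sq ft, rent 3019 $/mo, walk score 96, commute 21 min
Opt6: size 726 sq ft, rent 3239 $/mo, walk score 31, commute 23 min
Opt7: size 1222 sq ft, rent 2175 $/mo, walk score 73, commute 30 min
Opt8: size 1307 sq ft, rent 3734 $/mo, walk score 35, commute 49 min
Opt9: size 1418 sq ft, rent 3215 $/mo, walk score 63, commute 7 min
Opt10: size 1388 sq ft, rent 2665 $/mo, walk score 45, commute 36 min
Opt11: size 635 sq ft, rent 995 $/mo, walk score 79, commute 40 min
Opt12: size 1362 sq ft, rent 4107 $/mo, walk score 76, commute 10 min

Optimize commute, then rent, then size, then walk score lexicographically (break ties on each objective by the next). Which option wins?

First minimize commute: best is 7, kept {Opt4, Opt9}.
Then minimize rent: best is 1788, kept {Opt4}.

Opt4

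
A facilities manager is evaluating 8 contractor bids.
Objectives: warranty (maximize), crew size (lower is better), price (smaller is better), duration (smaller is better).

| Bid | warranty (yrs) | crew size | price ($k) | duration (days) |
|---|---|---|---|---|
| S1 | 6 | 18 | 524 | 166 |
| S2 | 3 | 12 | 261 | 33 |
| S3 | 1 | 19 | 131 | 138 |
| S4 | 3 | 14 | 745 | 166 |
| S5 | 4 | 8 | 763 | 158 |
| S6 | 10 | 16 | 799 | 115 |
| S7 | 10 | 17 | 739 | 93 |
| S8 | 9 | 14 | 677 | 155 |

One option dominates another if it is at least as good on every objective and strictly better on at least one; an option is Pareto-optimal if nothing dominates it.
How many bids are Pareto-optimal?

7

S1: not dominated.
S2: not dominated (best duration).
S3: not dominated (best price).
S4: dominated by S2 (warranty 3≥3, crew size 12≤14, price 261≤745, duration 33≤166).
S5: not dominated (best crew size).
S6: not dominated.
S7: not dominated.
S8: not dominated.
Pareto-optimal: S1, S2, S3, S5, S6, S7, S8 → 7.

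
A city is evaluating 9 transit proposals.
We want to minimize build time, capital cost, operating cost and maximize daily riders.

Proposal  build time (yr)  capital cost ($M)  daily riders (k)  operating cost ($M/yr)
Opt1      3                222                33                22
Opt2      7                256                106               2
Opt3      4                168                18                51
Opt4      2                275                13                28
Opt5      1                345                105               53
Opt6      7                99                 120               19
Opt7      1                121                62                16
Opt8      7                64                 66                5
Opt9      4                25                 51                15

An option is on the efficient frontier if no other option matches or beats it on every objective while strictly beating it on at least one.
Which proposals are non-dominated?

Opt1: dominated by Opt7 (build time 1≤3, capital cost 121≤222, daily riders 62≥33, operating cost 16≤22).
Opt2: not dominated (best operating cost).
Opt3: dominated by Opt7 (build time 1≤4, capital cost 121≤168, daily riders 62≥18, operating cost 16≤51).
Opt4: dominated by Opt7 (build time 1≤2, capital cost 121≤275, daily riders 62≥13, operating cost 16≤28).
Opt5: not dominated.
Opt6: not dominated (best daily riders).
Opt7: not dominated.
Opt8: not dominated.
Opt9: not dominated (best capital cost).

Opt2, Opt5, Opt6, Opt7, Opt8, Opt9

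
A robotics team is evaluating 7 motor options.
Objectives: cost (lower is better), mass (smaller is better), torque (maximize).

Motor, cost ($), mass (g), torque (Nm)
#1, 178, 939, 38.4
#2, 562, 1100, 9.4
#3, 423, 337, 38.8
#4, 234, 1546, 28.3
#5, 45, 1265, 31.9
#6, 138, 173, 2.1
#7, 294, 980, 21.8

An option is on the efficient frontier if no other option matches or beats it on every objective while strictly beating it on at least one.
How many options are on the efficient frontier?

4

#1: not dominated.
#2: dominated by #1 (cost 178≤562, mass 939≤1100, torque 38.4≥9.4).
#3: not dominated (best torque).
#4: dominated by #1 (cost 178≤234, mass 939≤1546, torque 38.4≥28.3).
#5: not dominated (best cost).
#6: not dominated (best mass).
#7: dominated by #1 (cost 178≤294, mass 939≤980, torque 38.4≥21.8).
Pareto-optimal: #1, #3, #5, #6 → 4.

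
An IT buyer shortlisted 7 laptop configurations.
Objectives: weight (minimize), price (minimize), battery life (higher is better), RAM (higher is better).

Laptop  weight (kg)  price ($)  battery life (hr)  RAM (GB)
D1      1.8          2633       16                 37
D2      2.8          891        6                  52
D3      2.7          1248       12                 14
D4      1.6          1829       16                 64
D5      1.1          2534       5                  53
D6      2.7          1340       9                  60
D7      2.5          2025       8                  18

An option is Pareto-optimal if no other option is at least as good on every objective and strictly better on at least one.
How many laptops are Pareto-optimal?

5

D1: dominated by D4 (weight 1.6≤1.8, price 1829≤2633, battery life 16≥16, RAM 64≥37).
D2: not dominated (best price).
D3: not dominated.
D4: not dominated (best RAM).
D5: not dominated (best weight).
D6: not dominated.
D7: dominated by D4 (weight 1.6≤2.5, price 1829≤2025, battery life 16≥8, RAM 64≥18).
Pareto-optimal: D2, D3, D4, D5, D6 → 5.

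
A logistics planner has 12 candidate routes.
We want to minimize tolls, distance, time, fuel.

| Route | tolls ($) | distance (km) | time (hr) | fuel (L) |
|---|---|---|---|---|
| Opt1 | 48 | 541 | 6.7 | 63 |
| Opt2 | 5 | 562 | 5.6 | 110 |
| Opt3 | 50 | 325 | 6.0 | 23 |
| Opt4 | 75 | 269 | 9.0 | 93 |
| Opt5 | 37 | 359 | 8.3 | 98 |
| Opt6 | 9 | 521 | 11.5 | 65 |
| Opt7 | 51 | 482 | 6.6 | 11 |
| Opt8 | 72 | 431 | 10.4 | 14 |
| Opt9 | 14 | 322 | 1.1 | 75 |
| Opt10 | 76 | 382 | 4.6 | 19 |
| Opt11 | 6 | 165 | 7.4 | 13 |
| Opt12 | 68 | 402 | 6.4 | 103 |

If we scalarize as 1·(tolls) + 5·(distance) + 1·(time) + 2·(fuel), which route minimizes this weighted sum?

Opt11

Opt1: 1·48 + 5·541 + 1·6.7 + 2·63 = 2885.7
Opt2: 1·5 + 5·562 + 1·5.6 + 2·110 = 3040.6
Opt3: 1·50 + 5·325 + 1·6.0 + 2·23 = 1727.0
Opt4: 1·75 + 5·269 + 1·9.0 + 2·93 = 1615.0
Opt5: 1·37 + 5·359 + 1·8.3 + 2·98 = 2036.3
Opt6: 1·9 + 5·521 + 1·11.5 + 2·65 = 2755.5
Opt7: 1·51 + 5·482 + 1·6.6 + 2·11 = 2489.6
Opt8: 1·72 + 5·431 + 1·10.4 + 2·14 = 2265.4
Opt9: 1·14 + 5·322 + 1·1.1 + 2·75 = 1775.1
Opt10: 1·76 + 5·382 + 1·4.6 + 2·19 = 2028.6
Opt11: 1·6 + 5·165 + 1·7.4 + 2·13 = 864.4
Opt12: 1·68 + 5·402 + 1·6.4 + 2·103 = 2290.4
Lowest: Opt11 at 864.4.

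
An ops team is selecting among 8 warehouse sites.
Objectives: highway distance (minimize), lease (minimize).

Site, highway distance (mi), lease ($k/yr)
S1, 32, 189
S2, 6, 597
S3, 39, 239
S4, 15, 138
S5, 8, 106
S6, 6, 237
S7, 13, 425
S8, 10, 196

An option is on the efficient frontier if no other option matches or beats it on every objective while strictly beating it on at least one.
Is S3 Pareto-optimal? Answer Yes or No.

S1 vs S3: highway distance 32≤39, lease 189≤239 — S1 is at least as good on every objective and strictly better on at least one, so S1 dominates S3.

No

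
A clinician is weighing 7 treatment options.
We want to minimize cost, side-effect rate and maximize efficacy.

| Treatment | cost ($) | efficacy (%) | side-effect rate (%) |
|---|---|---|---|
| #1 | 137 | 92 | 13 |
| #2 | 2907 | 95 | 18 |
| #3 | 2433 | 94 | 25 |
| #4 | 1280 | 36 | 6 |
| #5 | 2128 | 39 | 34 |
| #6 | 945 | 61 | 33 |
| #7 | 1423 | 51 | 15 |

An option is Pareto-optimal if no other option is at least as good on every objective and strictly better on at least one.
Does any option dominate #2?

No

#1: worse on efficacy (92 vs 95).
#3: worse on efficacy (94 vs 95).
#4: worse on efficacy (36 vs 95).
#5: worse on efficacy (39 vs 95).
#6: worse on efficacy (61 vs 95).
#7: worse on efficacy (51 vs 95).
No option is at least as good as #2 on every objective and strictly better on one.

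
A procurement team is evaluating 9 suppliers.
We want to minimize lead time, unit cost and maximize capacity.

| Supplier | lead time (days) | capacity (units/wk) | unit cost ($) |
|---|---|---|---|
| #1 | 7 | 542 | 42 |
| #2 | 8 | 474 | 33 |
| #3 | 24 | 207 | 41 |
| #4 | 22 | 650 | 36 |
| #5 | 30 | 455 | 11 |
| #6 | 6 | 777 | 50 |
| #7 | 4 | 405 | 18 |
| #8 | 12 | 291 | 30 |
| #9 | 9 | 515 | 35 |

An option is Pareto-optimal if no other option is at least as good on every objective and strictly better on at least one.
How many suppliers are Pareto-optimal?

7

#1: not dominated.
#2: not dominated.
#3: dominated by #2 (lead time 8≤24, capacity 474≥207, unit cost 33≤41).
#4: not dominated.
#5: not dominated (best unit cost).
#6: not dominated (best capacity).
#7: not dominated (best lead time).
#8: dominated by #7 (lead time 4≤12, capacity 405≥291, unit cost 18≤30).
#9: not dominated.
Pareto-optimal: #1, #2, #4, #5, #6, #7, #9 → 7.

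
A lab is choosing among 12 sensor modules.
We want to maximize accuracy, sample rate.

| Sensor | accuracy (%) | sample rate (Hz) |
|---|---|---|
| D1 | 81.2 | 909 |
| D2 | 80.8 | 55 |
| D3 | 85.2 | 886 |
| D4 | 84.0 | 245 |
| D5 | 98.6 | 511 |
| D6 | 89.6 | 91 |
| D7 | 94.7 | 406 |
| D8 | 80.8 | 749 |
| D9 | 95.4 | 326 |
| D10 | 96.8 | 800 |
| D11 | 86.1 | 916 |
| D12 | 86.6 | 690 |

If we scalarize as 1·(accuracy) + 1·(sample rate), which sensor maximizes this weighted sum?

D1: 1·81.2 + 1·909 = 990.2
D2: 1·80.8 + 1·55 = 135.8
D3: 1·85.2 + 1·886 = 971.2
D4: 1·84.0 + 1·245 = 329.0
D5: 1·98.6 + 1·511 = 609.6
D6: 1·89.6 + 1·91 = 180.6
D7: 1·94.7 + 1·406 = 500.7
D8: 1·80.8 + 1·749 = 829.8
D9: 1·95.4 + 1·326 = 421.4
D10: 1·96.8 + 1·800 = 896.8
D11: 1·86.1 + 1·916 = 1002.1
D12: 1·86.6 + 1·690 = 776.6
Highest: D11 at 1002.1.

D11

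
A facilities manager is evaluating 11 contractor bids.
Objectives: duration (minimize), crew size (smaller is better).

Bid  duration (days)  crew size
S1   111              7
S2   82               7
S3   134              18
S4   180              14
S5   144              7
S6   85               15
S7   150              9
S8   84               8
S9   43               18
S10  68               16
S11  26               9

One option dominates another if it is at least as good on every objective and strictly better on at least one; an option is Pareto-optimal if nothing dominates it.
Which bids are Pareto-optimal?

S1: dominated by S2 (duration 82≤111, crew size 7≤7).
S2: not dominated.
S3: dominated by S1 (duration 111≤134, crew size 7≤18).
S4: dominated by S1 (duration 111≤180, crew size 7≤14).
S5: dominated by S1 (duration 111≤144, crew size 7≤7).
S6: dominated by S2 (duration 82≤85, crew size 7≤15).
S7: dominated by S1 (duration 111≤150, crew size 7≤9).
S8: dominated by S2 (duration 82≤84, crew size 7≤8).
S9: dominated by S11 (duration 26≤43, crew size 9≤18).
S10: dominated by S11 (duration 26≤68, crew size 9≤16).
S11: not dominated (best duration).

S2, S11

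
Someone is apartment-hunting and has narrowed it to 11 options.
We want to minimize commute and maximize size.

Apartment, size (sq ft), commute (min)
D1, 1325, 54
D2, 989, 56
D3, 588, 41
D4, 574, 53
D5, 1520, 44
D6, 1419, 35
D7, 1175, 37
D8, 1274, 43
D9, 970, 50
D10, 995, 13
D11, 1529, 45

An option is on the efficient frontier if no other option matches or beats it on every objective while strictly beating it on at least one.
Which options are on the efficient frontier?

D1: dominated by D5 (size 1520≥1325, commute 44≤54).
D2: dominated by D1 (size 1325≥989, commute 54≤56).
D3: dominated by D6 (size 1419≥588, commute 35≤41).
D4: dominated by D3 (size 588≥574, commute 41≤53).
D5: not dominated.
D6: not dominated.
D7: dominated by D6 (size 1419≥1175, commute 35≤37).
D8: dominated by D6 (size 1419≥1274, commute 35≤43).
D9: dominated by D5 (size 1520≥970, commute 44≤50).
D10: not dominated (best commute).
D11: not dominated (best size).

D5, D6, D10, D11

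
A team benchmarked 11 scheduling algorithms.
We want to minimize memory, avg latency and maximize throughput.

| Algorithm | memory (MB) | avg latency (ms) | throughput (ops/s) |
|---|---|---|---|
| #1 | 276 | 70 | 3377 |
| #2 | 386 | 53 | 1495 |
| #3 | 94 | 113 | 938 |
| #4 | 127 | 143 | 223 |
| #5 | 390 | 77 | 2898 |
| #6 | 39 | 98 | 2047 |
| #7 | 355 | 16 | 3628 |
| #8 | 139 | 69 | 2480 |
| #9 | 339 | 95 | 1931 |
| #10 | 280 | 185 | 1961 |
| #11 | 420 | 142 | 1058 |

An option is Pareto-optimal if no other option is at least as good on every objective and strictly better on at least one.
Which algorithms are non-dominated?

#1: not dominated.
#2: dominated by #7 (memory 355≤386, avg latency 16≤53, throughput 3628≥1495).
#3: dominated by #6 (memory 39≤94, avg latency 98≤113, throughput 2047≥938).
#4: dominated by #3 (memory 94≤127, avg latency 113≤143, throughput 938≥223).
#5: dominated by #1 (memory 276≤390, avg latency 70≤77, throughput 3377≥2898).
#6: not dominated (best memory).
#7: not dominated (best avg latency).
#8: not dominated.
#9: dominated by #1 (memory 276≤339, avg latency 70≤95, throughput 3377≥1931).
#10: dominated by #1 (memory 276≤280, avg latency 70≤185, throughput 3377≥1961).
#11: dominated by #1 (memory 276≤420, avg latency 70≤142, throughput 3377≥1058).

#1, #6, #7, #8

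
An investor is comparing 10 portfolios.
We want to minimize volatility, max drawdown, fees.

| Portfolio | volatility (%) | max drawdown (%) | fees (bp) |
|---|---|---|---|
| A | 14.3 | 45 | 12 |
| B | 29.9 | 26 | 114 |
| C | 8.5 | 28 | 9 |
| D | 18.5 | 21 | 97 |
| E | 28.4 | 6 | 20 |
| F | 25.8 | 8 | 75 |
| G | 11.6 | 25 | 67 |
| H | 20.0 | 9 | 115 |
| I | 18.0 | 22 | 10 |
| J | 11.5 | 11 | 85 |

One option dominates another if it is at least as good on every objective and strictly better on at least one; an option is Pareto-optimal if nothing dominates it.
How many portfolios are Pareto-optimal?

A: dominated by C (volatility 8.5≤14.3, max drawdown 28≤45, fees 9≤12).
B: dominated by D (volatility 18.5≤29.9, max drawdown 21≤26, fees 97≤114).
C: not dominated (best volatility).
D: dominated by J (volatility 11.5≤18.5, max drawdown 11≤21, fees 85≤97).
E: not dominated (best max drawdown).
F: not dominated.
G: not dominated.
H: not dominated.
I: not dominated.
J: not dominated.
Pareto-optimal: C, E, F, G, H, I, J → 7.

7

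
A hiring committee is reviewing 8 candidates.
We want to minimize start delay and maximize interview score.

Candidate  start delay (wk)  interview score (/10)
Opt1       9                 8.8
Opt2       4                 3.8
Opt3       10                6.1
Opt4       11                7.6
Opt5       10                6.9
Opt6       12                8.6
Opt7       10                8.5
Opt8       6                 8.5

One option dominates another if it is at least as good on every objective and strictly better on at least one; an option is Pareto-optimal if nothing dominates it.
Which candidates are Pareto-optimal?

Opt1: not dominated (best interview score).
Opt2: not dominated (best start delay).
Opt3: dominated by Opt1 (start delay 9≤10, interview score 8.8≥6.1).
Opt4: dominated by Opt1 (start delay 9≤11, interview score 8.8≥7.6).
Opt5: dominated by Opt1 (start delay 9≤10, interview score 8.8≥6.9).
Opt6: dominated by Opt1 (start delay 9≤12, interview score 8.8≥8.6).
Opt7: dominated by Opt1 (start delay 9≤10, interview score 8.8≥8.5).
Opt8: not dominated.

Opt1, Opt2, Opt8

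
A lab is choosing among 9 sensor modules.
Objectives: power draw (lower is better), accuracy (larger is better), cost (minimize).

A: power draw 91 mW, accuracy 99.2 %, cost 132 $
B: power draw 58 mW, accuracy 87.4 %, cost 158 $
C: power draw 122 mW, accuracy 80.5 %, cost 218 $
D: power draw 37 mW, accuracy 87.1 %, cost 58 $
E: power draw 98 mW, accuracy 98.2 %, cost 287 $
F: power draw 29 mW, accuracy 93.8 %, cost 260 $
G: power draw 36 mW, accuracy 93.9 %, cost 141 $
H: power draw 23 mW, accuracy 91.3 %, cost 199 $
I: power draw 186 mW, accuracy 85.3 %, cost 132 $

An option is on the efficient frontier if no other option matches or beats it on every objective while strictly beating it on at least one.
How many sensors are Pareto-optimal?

A: not dominated (best accuracy).
B: dominated by G (power draw 36≤58, accuracy 93.9≥87.4, cost 141≤158).
C: dominated by A (power draw 91≤122, accuracy 99.2≥80.5, cost 132≤218).
D: not dominated (best cost).
E: dominated by A (power draw 91≤98, accuracy 99.2≥98.2, cost 132≤287).
F: not dominated.
G: not dominated.
H: not dominated (best power draw).
I: dominated by A (power draw 91≤186, accuracy 99.2≥85.3, cost 132≤132).
Pareto-optimal: A, D, F, G, H → 5.

5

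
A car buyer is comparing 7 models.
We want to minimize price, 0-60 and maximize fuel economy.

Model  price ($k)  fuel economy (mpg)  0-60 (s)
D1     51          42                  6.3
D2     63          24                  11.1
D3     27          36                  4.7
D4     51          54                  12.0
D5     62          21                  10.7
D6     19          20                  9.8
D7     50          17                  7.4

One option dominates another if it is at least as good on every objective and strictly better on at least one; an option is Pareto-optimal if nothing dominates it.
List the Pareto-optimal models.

D1, D3, D4, D6

D1: not dominated.
D2: dominated by D1 (price 51≤63, fuel economy 42≥24, 0-60 6.3≤11.1).
D3: not dominated (best 0-60).
D4: not dominated (best fuel economy).
D5: dominated by D1 (price 51≤62, fuel economy 42≥21, 0-60 6.3≤10.7).
D6: not dominated (best price).
D7: dominated by D3 (price 27≤50, fuel economy 36≥17, 0-60 4.7≤7.4).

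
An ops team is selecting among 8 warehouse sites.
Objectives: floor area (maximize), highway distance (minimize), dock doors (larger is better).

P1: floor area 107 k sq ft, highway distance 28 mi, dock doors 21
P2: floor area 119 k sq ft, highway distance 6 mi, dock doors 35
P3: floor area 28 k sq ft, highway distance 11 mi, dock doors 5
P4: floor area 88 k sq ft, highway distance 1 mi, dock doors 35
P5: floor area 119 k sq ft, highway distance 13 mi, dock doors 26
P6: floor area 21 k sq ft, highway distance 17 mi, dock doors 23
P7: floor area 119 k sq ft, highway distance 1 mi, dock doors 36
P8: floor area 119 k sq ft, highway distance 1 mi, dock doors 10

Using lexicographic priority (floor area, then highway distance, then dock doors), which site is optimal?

P7

First maximize floor area: best is 119, kept {P2, P5, P7, P8}.
Then minimize highway distance: best is 1, kept {P7, P8}.
Then maximize dock doors: best is 36, kept {P7}.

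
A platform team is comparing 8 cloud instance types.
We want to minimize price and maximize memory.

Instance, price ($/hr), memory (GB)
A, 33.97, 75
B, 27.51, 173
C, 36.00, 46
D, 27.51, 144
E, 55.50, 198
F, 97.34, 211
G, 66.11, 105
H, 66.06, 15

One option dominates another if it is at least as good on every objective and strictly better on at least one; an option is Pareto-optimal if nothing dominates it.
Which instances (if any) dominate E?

A: worse on memory (75 vs 198).
B: worse on memory (173 vs 198).
C: worse on memory (46 vs 198).
D: worse on memory (144 vs 198).
F: worse on price (97.34 vs 55.50).
G: worse on price (66.11 vs 55.50).
H: worse on price (66.06 vs 55.50).
No option dominates E.

none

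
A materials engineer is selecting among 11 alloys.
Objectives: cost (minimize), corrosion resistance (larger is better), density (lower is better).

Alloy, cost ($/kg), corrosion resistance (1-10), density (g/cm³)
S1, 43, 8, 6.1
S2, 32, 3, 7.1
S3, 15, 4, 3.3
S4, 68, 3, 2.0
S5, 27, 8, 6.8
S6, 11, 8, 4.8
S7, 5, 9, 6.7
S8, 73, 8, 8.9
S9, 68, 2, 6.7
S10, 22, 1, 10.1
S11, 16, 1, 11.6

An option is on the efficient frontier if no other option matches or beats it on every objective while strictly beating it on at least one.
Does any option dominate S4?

S1: worse on density (6.1 vs 2.0).
S2: worse on density (7.1 vs 2.0).
S3: worse on density (3.3 vs 2.0).
S5: worse on density (6.8 vs 2.0).
S6: worse on density (4.8 vs 2.0).
S7: worse on density (6.7 vs 2.0).
S8: worse on cost (73 vs 68).
S9: worse on corrosion resistance (2 vs 3).
S10: worse on corrosion resistance (1 vs 3).
S11: worse on corrosion resistance (1 vs 3).
No option is at least as good as S4 on every objective and strictly better on one.

No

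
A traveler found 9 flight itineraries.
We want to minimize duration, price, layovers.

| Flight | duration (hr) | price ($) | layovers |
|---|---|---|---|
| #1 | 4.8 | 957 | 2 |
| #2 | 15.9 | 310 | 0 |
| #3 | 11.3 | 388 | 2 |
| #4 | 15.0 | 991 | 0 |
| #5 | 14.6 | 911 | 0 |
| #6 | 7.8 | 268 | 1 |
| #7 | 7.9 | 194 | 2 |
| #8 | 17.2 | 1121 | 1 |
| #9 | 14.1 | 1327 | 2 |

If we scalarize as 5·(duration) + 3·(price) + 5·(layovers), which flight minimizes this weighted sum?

#1: 5·4.8 + 3·957 + 5·2 = 2905.0
#2: 5·15.9 + 3·310 + 5·0 = 1009.5
#3: 5·11.3 + 3·388 + 5·2 = 1230.5
#4: 5·15.0 + 3·991 + 5·0 = 3048.0
#5: 5·14.6 + 3·911 + 5·0 = 2806.0
#6: 5·7.8 + 3·268 + 5·1 = 848.0
#7: 5·7.9 + 3·194 + 5·2 = 631.5
#8: 5·17.2 + 3·1121 + 5·1 = 3454.0
#9: 5·14.1 + 3·1327 + 5·2 = 4061.5
Lowest: #7 at 631.5.

#7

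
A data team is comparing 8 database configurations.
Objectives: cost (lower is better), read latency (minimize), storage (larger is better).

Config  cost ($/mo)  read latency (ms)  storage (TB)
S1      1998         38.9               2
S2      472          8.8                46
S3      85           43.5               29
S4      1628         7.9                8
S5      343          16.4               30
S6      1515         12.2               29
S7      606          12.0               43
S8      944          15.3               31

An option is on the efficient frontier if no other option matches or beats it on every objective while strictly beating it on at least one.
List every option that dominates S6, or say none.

S2, S7

S2: cost 472≤1515, read latency 8.8≤12.2, storage 46≥29 — dominates S6.
S7: cost 606≤1515, read latency 12.0≤12.2, storage 43≥29 — dominates S6.
Others (S1, S3, S4, S5, S8) are each worse than S6 on at least one objective.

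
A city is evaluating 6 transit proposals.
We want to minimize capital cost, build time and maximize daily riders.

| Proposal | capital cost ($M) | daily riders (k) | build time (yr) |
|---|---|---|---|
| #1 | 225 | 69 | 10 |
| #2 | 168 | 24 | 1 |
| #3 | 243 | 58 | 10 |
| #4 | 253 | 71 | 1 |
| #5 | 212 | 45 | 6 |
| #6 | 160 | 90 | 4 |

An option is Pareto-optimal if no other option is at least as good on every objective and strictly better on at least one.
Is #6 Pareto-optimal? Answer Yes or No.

#1: worse on capital cost (225 vs 160).
#2: worse on capital cost (168 vs 160).
#3: worse on capital cost (243 vs 160).
#4: worse on capital cost (253 vs 160).
#5: worse on capital cost (212 vs 160).
No option is at least as good as #6 on every objective and strictly better on one.

Yes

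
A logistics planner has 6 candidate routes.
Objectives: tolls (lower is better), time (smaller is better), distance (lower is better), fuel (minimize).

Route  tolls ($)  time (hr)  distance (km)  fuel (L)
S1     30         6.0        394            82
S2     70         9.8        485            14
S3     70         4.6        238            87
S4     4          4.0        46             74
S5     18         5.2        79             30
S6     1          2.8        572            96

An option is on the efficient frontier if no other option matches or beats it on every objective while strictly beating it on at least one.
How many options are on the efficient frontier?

4

S1: dominated by S4 (tolls 4≤30, time 4.0≤6.0, distance 46≤394, fuel 74≤82).
S2: not dominated (best fuel).
S3: dominated by S4 (tolls 4≤70, time 4.0≤4.6, distance 46≤238, fuel 74≤87).
S4: not dominated (best distance).
S5: not dominated.
S6: not dominated (best tolls).
Pareto-optimal: S2, S4, S5, S6 → 4.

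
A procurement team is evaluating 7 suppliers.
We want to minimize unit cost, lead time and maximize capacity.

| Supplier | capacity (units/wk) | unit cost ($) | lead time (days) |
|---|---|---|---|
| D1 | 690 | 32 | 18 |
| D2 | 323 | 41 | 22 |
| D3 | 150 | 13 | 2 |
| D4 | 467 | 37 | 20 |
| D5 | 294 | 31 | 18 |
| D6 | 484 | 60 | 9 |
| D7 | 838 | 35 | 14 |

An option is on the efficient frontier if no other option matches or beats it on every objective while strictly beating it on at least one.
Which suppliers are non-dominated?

D1: not dominated.
D2: dominated by D1 (capacity 690≥323, unit cost 32≤41, lead time 18≤22).
D3: not dominated (best unit cost).
D4: dominated by D1 (capacity 690≥467, unit cost 32≤37, lead time 18≤20).
D5: not dominated.
D6: not dominated.
D7: not dominated (best capacity).

D1, D3, D5, D6, D7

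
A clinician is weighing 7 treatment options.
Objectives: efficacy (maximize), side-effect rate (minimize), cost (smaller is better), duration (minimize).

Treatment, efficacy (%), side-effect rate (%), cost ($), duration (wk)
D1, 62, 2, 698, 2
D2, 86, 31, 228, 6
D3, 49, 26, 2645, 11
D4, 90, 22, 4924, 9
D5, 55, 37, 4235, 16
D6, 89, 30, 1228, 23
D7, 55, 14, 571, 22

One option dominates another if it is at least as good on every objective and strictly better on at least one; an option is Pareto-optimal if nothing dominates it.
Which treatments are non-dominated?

D1, D2, D4, D6, D7

D1: not dominated (best side-effect rate).
D2: not dominated (best cost).
D3: dominated by D1 (efficacy 62≥49, side-effect rate 2≤26, cost 698≤2645, duration 2≤11).
D4: not dominated (best efficacy).
D5: dominated by D1 (efficacy 62≥55, side-effect rate 2≤37, cost 698≤4235, duration 2≤16).
D6: not dominated.
D7: not dominated.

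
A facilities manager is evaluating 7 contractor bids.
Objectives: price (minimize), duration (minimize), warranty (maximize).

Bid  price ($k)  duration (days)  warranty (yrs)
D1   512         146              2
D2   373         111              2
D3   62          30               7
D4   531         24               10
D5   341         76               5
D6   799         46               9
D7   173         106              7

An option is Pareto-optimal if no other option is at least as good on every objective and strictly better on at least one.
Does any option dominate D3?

No

D1: worse on price (512 vs 62).
D2: worse on price (373 vs 62).
D4: worse on price (531 vs 62).
D5: worse on price (341 vs 62).
D6: worse on price (799 vs 62).
D7: worse on price (173 vs 62).
No option is at least as good as D3 on every objective and strictly better on one.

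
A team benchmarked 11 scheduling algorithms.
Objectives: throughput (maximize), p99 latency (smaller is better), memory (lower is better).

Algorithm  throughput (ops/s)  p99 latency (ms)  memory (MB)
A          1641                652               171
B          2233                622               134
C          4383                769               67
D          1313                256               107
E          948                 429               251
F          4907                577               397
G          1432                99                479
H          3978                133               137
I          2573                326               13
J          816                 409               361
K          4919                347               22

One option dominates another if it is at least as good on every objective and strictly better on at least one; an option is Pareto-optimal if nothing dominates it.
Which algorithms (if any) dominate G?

none

A: worse on p99 latency (652 vs 99).
B: worse on p99 latency (622 vs 99).
C: worse on p99 latency (769 vs 99).
D: worse on throughput (1313 vs 1432).
E: worse on throughput (948 vs 1432).
F: worse on p99 latency (577 vs 99).
H: worse on p99 latency (133 vs 99).
I: worse on p99 latency (326 vs 99).
J: worse on throughput (816 vs 1432).
K: worse on p99 latency (347 vs 99).
No option dominates G.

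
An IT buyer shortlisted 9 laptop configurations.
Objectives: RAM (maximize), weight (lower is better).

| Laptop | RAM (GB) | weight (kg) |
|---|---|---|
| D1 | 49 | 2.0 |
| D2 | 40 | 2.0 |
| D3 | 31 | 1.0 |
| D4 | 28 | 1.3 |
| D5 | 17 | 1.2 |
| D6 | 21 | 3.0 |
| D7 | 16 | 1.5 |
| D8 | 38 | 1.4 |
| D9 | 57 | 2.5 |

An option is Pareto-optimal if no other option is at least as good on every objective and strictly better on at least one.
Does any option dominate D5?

D3 vs D5: RAM 31≥17, weight 1.0≤1.2 — D3 is at least as good on every objective and strictly better on at least one, so D3 dominates D5.

Yes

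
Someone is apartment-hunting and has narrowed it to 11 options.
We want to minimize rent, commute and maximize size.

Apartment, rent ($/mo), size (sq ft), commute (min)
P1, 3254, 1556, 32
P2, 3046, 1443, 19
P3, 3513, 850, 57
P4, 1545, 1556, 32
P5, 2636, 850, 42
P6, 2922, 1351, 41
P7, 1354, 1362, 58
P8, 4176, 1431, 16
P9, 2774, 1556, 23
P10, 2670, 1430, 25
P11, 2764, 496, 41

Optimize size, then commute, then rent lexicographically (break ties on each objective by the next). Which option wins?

First maximize size: best is 1556, kept {P1, P4, P9}.
Then minimize commute: best is 23, kept {P9}.

P9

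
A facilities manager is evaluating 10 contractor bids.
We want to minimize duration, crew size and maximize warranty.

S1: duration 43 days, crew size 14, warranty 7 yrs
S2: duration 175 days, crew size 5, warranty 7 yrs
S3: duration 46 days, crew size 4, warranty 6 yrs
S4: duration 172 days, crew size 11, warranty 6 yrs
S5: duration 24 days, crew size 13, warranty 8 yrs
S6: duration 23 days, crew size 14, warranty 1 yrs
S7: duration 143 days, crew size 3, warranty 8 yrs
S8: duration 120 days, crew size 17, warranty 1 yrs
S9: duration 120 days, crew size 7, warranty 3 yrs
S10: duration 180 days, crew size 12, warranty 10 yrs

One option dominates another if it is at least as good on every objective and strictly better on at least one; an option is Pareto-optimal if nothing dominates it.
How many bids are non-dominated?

5

S1: dominated by S5 (duration 24≤43, crew size 13≤14, warranty 8≥7).
S2: dominated by S7 (duration 143≤175, crew size 3≤5, warranty 8≥7).
S3: not dominated.
S4: dominated by S3 (duration 46≤172, crew size 4≤11, warranty 6≥6).
S5: not dominated.
S6: not dominated (best duration).
S7: not dominated (best crew size).
S8: dominated by S1 (duration 43≤120, crew size 14≤17, warranty 7≥1).
S9: dominated by S3 (duration 46≤120, crew size 4≤7, warranty 6≥3).
S10: not dominated (best warranty).
Pareto-optimal: S3, S5, S6, S7, S10 → 5.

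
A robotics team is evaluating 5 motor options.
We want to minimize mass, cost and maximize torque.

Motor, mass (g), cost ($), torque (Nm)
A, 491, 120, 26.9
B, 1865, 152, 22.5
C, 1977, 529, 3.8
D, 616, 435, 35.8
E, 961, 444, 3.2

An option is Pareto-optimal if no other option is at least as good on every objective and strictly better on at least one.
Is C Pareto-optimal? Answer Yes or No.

No

A vs C: mass 491≤1977, cost 120≤529, torque 26.9≥3.8 — A is at least as good on every objective and strictly better on at least one, so A dominates C.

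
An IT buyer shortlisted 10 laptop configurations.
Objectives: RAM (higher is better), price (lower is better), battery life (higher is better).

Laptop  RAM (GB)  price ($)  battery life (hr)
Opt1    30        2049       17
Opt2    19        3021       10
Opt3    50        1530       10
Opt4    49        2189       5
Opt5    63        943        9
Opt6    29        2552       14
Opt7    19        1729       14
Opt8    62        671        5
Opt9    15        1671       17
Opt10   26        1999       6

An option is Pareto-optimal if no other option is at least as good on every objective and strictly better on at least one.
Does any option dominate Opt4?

Yes

Opt3 vs Opt4: RAM 50≥49, price 1530≤2189, battery life 10≥5 — Opt3 is at least as good on every objective and strictly better on at least one, so Opt3 dominates Opt4.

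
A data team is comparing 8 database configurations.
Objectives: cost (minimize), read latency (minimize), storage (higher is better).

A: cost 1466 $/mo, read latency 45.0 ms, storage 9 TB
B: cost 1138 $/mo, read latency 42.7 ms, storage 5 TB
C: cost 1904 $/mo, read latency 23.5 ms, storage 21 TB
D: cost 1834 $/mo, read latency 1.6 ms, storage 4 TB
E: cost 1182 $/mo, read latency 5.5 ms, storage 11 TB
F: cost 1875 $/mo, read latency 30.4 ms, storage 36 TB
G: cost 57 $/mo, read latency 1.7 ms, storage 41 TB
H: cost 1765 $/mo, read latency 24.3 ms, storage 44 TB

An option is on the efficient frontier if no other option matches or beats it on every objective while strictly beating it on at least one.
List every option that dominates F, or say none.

G: cost 57≤1875, read latency 1.7≤30.4, storage 41≥36 — dominates F.
H: cost 1765≤1875, read latency 24.3≤30.4, storage 44≥36 — dominates F.
Others (A, B, C, D, E) are each worse than F on at least one objective.

G, H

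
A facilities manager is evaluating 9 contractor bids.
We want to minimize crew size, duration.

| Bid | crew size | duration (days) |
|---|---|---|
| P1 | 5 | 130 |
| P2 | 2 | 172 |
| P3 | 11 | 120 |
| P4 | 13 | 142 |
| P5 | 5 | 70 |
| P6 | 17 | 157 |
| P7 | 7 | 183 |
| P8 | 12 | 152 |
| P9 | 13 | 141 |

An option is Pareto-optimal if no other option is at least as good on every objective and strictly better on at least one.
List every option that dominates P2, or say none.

none

P1: worse on crew size (5 vs 2).
P3: worse on crew size (11 vs 2).
P4: worse on crew size (13 vs 2).
P5: worse on crew size (5 vs 2).
P6: worse on crew size (17 vs 2).
P7: worse on crew size (7 vs 2).
P8: worse on crew size (12 vs 2).
P9: worse on crew size (13 vs 2).
No option dominates P2.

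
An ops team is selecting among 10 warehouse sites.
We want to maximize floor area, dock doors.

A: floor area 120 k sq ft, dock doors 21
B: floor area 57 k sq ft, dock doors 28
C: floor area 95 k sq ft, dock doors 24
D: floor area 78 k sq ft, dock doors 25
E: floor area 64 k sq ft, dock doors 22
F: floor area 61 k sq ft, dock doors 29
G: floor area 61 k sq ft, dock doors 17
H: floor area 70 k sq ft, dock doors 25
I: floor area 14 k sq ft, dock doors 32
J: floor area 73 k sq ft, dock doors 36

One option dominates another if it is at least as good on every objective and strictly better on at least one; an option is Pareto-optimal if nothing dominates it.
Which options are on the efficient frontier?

A: not dominated (best floor area).
B: dominated by F (floor area 61≥57, dock doors 29≥28).
C: not dominated.
D: not dominated.
E: dominated by C (floor area 95≥64, dock doors 24≥22).
F: dominated by J (floor area 73≥61, dock doors 36≥29).
G: dominated by A (floor area 120≥61, dock doors 21≥17).
H: dominated by D (floor area 78≥70, dock doors 25≥25).
I: dominated by J (floor area 73≥14, dock doors 36≥32).
J: not dominated (best dock doors).

A, C, D, J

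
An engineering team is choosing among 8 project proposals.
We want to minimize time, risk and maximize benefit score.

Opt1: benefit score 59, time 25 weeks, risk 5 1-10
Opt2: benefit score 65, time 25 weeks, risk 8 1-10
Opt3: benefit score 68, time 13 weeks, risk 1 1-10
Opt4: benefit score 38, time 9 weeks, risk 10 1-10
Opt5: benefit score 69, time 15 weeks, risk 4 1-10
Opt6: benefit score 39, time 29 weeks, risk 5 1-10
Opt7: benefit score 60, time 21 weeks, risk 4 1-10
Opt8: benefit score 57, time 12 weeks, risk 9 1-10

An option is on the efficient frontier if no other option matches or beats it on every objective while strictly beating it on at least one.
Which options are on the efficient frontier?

Opt3, Opt4, Opt5, Opt8

Opt1: dominated by Opt3 (benefit score 68≥59, time 13≤25, risk 1≤5).
Opt2: dominated by Opt3 (benefit score 68≥65, time 13≤25, risk 1≤8).
Opt3: not dominated (best risk).
Opt4: not dominated (best time).
Opt5: not dominated (best benefit score).
Opt6: dominated by Opt1 (benefit score 59≥39, time 25≤29, risk 5≤5).
Opt7: dominated by Opt3 (benefit score 68≥60, time 13≤21, risk 1≤4).
Opt8: not dominated.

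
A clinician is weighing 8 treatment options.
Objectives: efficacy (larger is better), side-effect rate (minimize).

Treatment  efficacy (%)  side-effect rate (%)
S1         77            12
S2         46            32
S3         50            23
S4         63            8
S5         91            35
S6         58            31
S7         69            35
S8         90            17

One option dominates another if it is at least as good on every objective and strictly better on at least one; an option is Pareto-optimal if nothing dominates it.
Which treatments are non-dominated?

S1: not dominated.
S2: dominated by S1 (efficacy 77≥46, side-effect rate 12≤32).
S3: dominated by S1 (efficacy 77≥50, side-effect rate 12≤23).
S4: not dominated (best side-effect rate).
S5: not dominated (best efficacy).
S6: dominated by S1 (efficacy 77≥58, side-effect rate 12≤31).
S7: dominated by S1 (efficacy 77≥69, side-effect rate 12≤35).
S8: not dominated.

S1, S4, S5, S8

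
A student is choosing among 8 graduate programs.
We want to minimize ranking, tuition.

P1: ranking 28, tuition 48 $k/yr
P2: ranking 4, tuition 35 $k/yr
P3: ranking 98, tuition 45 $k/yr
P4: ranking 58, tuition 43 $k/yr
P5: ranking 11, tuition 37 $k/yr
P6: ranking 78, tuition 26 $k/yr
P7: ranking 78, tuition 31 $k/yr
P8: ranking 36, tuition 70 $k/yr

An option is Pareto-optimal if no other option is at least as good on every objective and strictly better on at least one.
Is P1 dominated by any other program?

P2 vs P1: ranking 4≤28, tuition 35≤48 — P2 is at least as good on every objective and strictly better on at least one, so P2 dominates P1.

Yes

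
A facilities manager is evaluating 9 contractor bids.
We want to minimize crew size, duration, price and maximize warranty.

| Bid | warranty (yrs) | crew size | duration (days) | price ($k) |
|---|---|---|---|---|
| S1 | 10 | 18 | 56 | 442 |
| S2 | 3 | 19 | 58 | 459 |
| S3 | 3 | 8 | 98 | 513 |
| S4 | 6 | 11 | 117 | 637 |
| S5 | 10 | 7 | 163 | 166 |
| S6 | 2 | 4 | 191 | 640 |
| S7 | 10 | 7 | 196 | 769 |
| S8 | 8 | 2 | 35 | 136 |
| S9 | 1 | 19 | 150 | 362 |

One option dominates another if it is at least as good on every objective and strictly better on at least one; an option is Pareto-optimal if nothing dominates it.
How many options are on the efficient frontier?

S1: not dominated.
S2: dominated by S1 (warranty 10≥3, crew size 18≤19, duration 56≤58, price 442≤459).
S3: dominated by S8 (warranty 8≥3, crew size 2≤8, duration 35≤98, price 136≤513).
S4: dominated by S8 (warranty 8≥6, crew size 2≤11, duration 35≤117, price 136≤637).
S5: not dominated.
S6: dominated by S8 (warranty 8≥2, crew size 2≤4, duration 35≤191, price 136≤640).
S7: dominated by S5 (warranty 10≥10, crew size 7≤7, duration 163≤196, price 166≤769).
S8: not dominated (best crew size).
S9: dominated by S8 (warranty 8≥1, crew size 2≤19, duration 35≤150, price 136≤362).
Pareto-optimal: S1, S5, S8 → 3.

3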